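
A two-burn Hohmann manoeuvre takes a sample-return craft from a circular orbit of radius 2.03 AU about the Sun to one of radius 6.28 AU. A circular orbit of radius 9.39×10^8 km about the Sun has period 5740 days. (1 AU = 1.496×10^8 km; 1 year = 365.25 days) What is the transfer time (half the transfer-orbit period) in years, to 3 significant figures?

t = 4.23 years

From Kepler's third law T² = 4π²r³/μ at r = 9.39×10^8 km, T = 5740 days = 5740 × 86400 s = 4.95936×10^8 s: μ = 4π²r³/T² = 1.32894×10^11 km³/s².
In km: r₁ = 2.03 × 1.496×10^8 = 3.03688×10^8 km; r₂ = 6.28 × 1.496×10^8 = 9.39488×10^8 km.
Semi-major axis of the transfer orbit: a_t = (3.03688×10^8 + 9.39488×10^8)/2 = 6.21588×10^8 km.
Half the transfer-orbit period gives t = π√(a_t³/μ) = 1.336×10^8 s.
Converting: 1.336×10^8 s ÷ 3.15576×10^7 s/year (365.25 × 86400) = 4.23 years.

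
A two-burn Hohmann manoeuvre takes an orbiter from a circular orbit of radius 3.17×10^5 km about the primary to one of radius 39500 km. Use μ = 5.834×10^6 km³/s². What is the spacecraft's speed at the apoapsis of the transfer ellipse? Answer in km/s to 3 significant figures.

Semi-major axis of the transfer orbit: a_t = (3.170×10^5 + 39500)/2 = 1.7825×10^5 km.
At apoapsis, r = 3.170×10^5 km.
Applying v² = μ(2/r − 1/a_t): v = 2.019 km/s.

v = 2.02 km/s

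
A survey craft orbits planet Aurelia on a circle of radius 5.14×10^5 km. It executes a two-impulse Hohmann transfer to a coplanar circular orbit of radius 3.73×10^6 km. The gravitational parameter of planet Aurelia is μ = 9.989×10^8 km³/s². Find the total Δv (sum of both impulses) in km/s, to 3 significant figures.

Δv = 22.7 km/s

Transfer-ellipse semi-major axis a_t = (r₁ + r₂)/2 = (5.140×10^5 + 3.730×10^6)/2 = 2.122×10^6 km.
Circular speed at r₁: v₁ = √(μ/r₁) = √(9.989×10^8/5.140×10^5) = 44.084 km/s.
Transfer-orbit speed at r₁ (vis-viva equation): v_p = √[μ(2/r₁ − 1/a_t)] = 58.447 km/s.
First burn Δv₁ = |v_p − v₁| = 14.36 km/s.
At r₂, v₂ = √(μ/r₂) = 16.365 km/s.
Transfer-orbit speed at r₂: v_a = √[μ(2/r₂ − 1/a_t)] = 8.0541 km/s.
Second burn Δv₂ = |v₂ − v_a| = 8.311 km/s.
Δv = Δv₁ + Δv₂ = 14.36 + 8.311 = 22.67 km/s.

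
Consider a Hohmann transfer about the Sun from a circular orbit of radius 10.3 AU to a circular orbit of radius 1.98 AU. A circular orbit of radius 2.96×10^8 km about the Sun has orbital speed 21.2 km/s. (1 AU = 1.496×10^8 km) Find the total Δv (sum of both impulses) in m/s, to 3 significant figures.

Δv = 10300 m/s

From the circular-orbit relation v² = μ/r at r = 2.96×10^8 km: μ = v²r = (21.2)² × 2.96×10^8 = 1.33034×10^11 km³/s².
In km: r₁ = 10.3 × 1.496×10^8 = 1.54088×10^9 km; r₂ = 1.98 × 1.496×10^8 = 2.96208×10^8 km.
The Hohmann ellipse has a_t = (r₁ + r₂)/2 = 9.18544×10^8 km.
At r₁ the circular-orbit speed is v₁ = √(μ/r₁) = 9.2917 km/s.
Transfer-orbit speed at r₁ (vis-viva equation): v_a = √[μ(2/r₁ − 1/a_t)] = 5.2765 km/s.
First burn Δv₁ = |v_a − v₁| = 4.015 km/s.
Circular speed at r₂: v₂ = √(μ/r₂) = 21.1926 km/s.
Transfer-orbit speed at r₂: v_p = √[μ(2/r₂ − 1/a_t)] = 27.4484 km/s.
Second burn Δv₂ = |v₂ − v_p| = 6.256 km/s.
Δv = Δv₁ + Δv₂ = 4.015 + 6.256 = 10.27 km/s.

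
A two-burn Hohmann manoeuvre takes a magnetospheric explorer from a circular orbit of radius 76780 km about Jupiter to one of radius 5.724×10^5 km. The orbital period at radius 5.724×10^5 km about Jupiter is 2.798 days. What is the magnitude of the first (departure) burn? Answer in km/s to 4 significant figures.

Δv₁ = 13.32 km/s

From Kepler's third law T² = 4π²r³/μ at r = 5.724×10^5 km, T = 2.798 days = 2.798 × 86400 s = 2.417472×10^5 s: μ = 4π²r³/T² = 1.26688×10^8 km³/s².
Transfer-ellipse semi-major axis a_t = (r₁ + r₂)/2 = (76780 + 5.724×10^5)/2 = 3.2459×10^5 km.
On the circular orbit at r = 76780 km, v_c = √(μ/r) = 40.62 km/s.
Vis-viva on the transfer ellipse at r = 76780 km gives v_t = √[μ(2/r − 1/a_t)] = 53.94 km/s.
Δv₁ = |v_t − v_c| = |53.94 − 40.62| = 13.32 km/s.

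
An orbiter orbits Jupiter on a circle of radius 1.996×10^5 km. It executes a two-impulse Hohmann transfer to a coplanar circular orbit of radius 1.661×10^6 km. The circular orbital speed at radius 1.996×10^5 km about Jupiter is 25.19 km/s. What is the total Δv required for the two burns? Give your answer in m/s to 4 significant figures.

From the circular-orbit relation v² = μ/r at r = 1.996×10^5 km: μ = v²r = (25.19)² × 1.996×10^5 = 1.26653×10^8 km³/s².
Semi-major axis of the transfer orbit: a_t = (1.996×10^5 + 1.661×10^6)/2 = 9.303×10^5 km.
Circular speed at r₁: v₁ = √(μ/r₁) = √(1.26653×10^8/1.996×10^5) = 25.190 km/s.
Transfer-orbit speed at r₁ (v² = μ(2/r − 1/a)): v_p = √[μ(2/r₁ − 1/a_t)] = 33.659 km/s.
First burn Δv₁ = |v_p − v₁| = 8.469 km/s.
Circular speed at r₂: v₂ = √(μ/r₂) = 8.732 km/s.
Transfer-orbit speed at r₂: v_a = √[μ(2/r₂ − 1/a_t)] = 4.045 km/s.
Second burn Δv₂ = |v₂ − v_a| = 4.687 km/s.
Total Δv = Δv₁ + Δv₂ = 13.16 km/s.

Δv = 13160 m/s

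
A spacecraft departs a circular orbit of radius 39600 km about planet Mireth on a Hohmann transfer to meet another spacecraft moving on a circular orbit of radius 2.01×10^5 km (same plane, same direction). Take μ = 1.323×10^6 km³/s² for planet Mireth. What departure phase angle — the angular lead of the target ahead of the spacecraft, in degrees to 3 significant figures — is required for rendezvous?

φ = 96.7°

Transfer-ellipse semi-major axis a_t = (r₁ + r₂)/2 = (39600 + 2.010×10^5)/2 = 1.203×10^5 km.
The half-period of the transfer ellipse is t = π√(a_t³/μ) = 1.140×10^5 s.
The target's mean motion on its circular orbit is ω₂ = √(μ/r₂³) = 1.276×10^-5 rad/s.
Angle swept by the target during transfer: ω₂·t = 1.4546 rad = 83.34°.
Arrival is 180° from departure on the ellipse, so φ = 180° − 83.34° = 96.7°.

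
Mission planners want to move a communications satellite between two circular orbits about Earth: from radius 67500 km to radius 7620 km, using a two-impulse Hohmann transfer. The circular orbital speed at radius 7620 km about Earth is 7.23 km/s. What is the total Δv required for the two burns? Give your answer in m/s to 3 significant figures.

From the circular-orbit relation v² = μ/r at r = 7620 km: μ = v²r = (7.23)² × 7620 = 3.98319×10^5 km³/s².
Semi-major axis of the transfer orbit: a_t = (67500 + 7620)/2 = 37560 km.
At r₁ the circular-orbit speed is v₁ = √(μ/r₁) = 2.429 km/s.
On the transfer ellipse at r₁, vis-viva equation gives v_a = √[μ(2/r₁ − 1/a_t)] = 1.094 km/s.
First burn Δv₁ = |v_a − v₁| = 1.335 km/s.
At r₂, v₂ = √(μ/r₂) = 7.230 km/s.
Transfer-orbit speed at r₂: v_p = √[μ(2/r₂ − 1/a_t)] = 9.692 km/s.
Second burn Δv₂ = |v₂ − v_p| = 2.462 km/s.
Δv = Δv₁ + Δv₂ = 1.335 + 2.462 = 3.797 km/s.

Δv = 3800 m/s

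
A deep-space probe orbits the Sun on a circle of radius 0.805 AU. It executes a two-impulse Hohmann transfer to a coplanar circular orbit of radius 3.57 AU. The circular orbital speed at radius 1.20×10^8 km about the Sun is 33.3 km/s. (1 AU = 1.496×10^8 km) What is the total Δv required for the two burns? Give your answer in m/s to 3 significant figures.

Δv = 15400 m/s

From the circular-orbit relation v² = μ/r at r = 1.20×10^8 km: μ = v²r = (33.3)² × 1.20×10^8 = 1.33067×10^11 km³/s².
In km: r₁ = 0.805 × 1.496×10^8 = 1.20428×10^8 km; r₂ = 3.57 × 1.496×10^8 = 5.34072×10^8 km.
Transfer-ellipse semi-major axis a_t = (r₁ + r₂)/2 = (1.20428×10^8 + 5.34072×10^8)/2 = 3.2725×10^8 km.
Circular speed at r₁: v₁ = √(μ/r₁) = √(1.33067×10^11/1.20428×10^8) = 33.241 km/s.
Transfer-orbit speed at r₁ (v² = μ(2/r − 1/a)): v_p = √[μ(2/r₁ − 1/a_t)] = 42.465 km/s.
First burn Δv₁ = |v_p − v₁| = 9.224 km/s.
Circular speed at r₂: v₂ = √(μ/r₂) = 15.7846 km/s.
Transfer-orbit speed at r₂: v_a = √[μ(2/r₂ − 1/a_t)] = 9.57544 km/s.
Second burn Δv₂ = |v₂ − v_a| = 6.209 km/s.
Total Δv = Δv₁ + Δv₂ = 15.43 km/s.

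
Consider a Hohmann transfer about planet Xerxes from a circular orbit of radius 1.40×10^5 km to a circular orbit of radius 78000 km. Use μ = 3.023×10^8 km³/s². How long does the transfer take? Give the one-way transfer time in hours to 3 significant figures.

Transfer-ellipse semi-major axis a_t = (r₁ + r₂)/2 = (1.400×10^5 + 78000)/2 = 1.090×10^5 km.
Half the transfer-orbit period gives t = π√(a_t³/μ) = 6502 s.
Converting: 6502 s ÷ 3600 s/hour = 1.81 hours.

t = 1.81 hours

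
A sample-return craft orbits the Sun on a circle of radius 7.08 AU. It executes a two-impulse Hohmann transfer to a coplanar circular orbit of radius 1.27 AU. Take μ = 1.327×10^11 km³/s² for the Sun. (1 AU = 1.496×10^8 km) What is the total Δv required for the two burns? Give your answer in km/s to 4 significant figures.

In km: r₁ = 7.08 × 1.496×10^8 = 1.059168×10^9 km; r₂ = 1.27 × 1.496×10^8 = 1.89992×10^8 km.
Transfer-ellipse semi-major axis a_t = (r₁ + r₂)/2 = (1.059168×10^9 + 1.89992×10^8)/2 = 6.2458×10^8 km.
Circular speed at r₁: v₁ = √(μ/r₁) = √(1.327×10^11/1.059168×10^9) = 11.193 km/s.
Transfer-orbit speed at r₁ (vis-viva equation): v_a = √[μ(2/r₁ − 1/a_t)] = 6.1734 km/s.
First burn Δv₁ = |v_a − v₁| = 5.020 km/s.
At r₂, v₂ = √(μ/r₂) = 26.42821 km/s.
Transfer-orbit speed at r₂: v_p = √[μ(2/r₂ − 1/a_t)] = 34.41567 km/s.
Second burn Δv₂ = |v₂ − v_p| = 7.987 km/s.
Δv = Δv₁ + Δv₂ = 5.020 + 7.987 = 13.01 km/s.

Δv = 13.01 km/s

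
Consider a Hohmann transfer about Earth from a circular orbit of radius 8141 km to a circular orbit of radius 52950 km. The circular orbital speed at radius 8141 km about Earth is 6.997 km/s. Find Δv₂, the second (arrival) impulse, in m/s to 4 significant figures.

From the circular-orbit relation v² = μ/r at r = 8141 km: μ = v²r = (6.997)² × 8141 = 3.98567×10^5 km³/s².
The Hohmann ellipse has a_t = (r₁ + r₂)/2 = 30545.5 km.
Circular speed at r = 52950 km: v_c = √(μ/r) = 2.7436 km/s.
Transfer-orbit speed at the same r (vis-viva, a = a_t): v_t = √[μ(2/r − 1/a_t)] = 1.4164 km/s.
Δv₂ = |v_t − v_c| = |1.4164 − 2.7436| = 1.327 km/s.

Δv₂ = 1327 m/s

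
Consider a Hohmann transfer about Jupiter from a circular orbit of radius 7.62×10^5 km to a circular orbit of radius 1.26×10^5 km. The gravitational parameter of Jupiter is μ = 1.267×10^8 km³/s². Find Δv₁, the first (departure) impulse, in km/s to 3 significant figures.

Δv₁ = 6.03 km/s

Semi-major axis of the transfer orbit: a_t = (7.620×10^5 + 1.260×10^5)/2 = 4.440×10^5 km.
Circular speed at r = 7.620×10^5 km: v_c = √(μ/r) = 12.895 km/s.
Vis-viva on the transfer ellipse at r = 7.620×10^5 km gives v_t = √[μ(2/r − 1/a_t)] = 6.8692 km/s.
Δv₁ = |v_t − v_c| = |6.8692 − 12.895| = 6.026 km/s.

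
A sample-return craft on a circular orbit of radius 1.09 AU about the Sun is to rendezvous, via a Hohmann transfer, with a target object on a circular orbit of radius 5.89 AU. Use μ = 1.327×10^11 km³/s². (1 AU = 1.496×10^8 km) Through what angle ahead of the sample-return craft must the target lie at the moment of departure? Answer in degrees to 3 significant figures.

φ = 97.9°

In km: r₁ = 1.09 × 1.496×10^8 = 1.63064×10^8 km; r₂ = 5.89 × 1.496×10^8 = 8.81144×10^8 km.
The Hohmann ellipse has a_t = (r₁ + r₂)/2 = 5.22104×10^8 km.
Transfer time t = π√(a_t³/μ) = 1.029×10^8 s.
Target angular speed ω₂ = √(μ/r₂³) = 1.393×10^-8 rad/s.
Angle swept by the target during transfer: ω₂·t = 1.433 rad = 82.10°.
The sample-return craft traverses 180° on the transfer ellipse, so the target must lead by 180° − 82.10° = 97.9°.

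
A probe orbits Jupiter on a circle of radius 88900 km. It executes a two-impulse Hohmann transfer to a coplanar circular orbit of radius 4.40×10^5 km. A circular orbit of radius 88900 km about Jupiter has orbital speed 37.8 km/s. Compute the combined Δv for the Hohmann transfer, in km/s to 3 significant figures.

Δv = 18.1 km/s

From the circular-orbit relation v² = μ/r at r = 88900 km: μ = v²r = (37.8)² × 88900 = 1.27024×10^8 km³/s².
The Hohmann ellipse has a_t = (r₁ + r₂)/2 = 2.6445×10^5 km.
Circular speed at r₁: v₁ = √(μ/r₁) = √(1.27024×10^8/88900) = 37.80 km/s.
On the transfer ellipse at r₁, v² = μ(2/r − 1/a) gives v_p = √[μ(2/r₁ − 1/a_t)] = 48.76 km/s.
First burn Δv₁ = |v_p − v₁| = 10.96 km/s.
Circular speed at r₂: v₂ = √(μ/r₂) = 16.991 km/s.
Transfer-orbit speed at r₂: v_a = √[μ(2/r₂ − 1/a_t)] = 9.8513 km/s.
Second burn Δv₂ = |v₂ − v_a| = 7.140 km/s.
Total Δv = Δv₁ + Δv₂ = 18.10 km/s.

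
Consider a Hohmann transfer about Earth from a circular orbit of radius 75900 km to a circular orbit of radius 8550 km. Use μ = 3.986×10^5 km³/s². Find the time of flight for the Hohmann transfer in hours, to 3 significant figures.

Semi-major axis of the transfer orbit: a_t = (75900 + 8550)/2 = 42225 km.
Half the transfer-orbit period gives t = π√(a_t³/μ) = 43180 s.
Converting: 43180 s ÷ 3600 s/hour = 12.0 hours.

t = 12.0 hours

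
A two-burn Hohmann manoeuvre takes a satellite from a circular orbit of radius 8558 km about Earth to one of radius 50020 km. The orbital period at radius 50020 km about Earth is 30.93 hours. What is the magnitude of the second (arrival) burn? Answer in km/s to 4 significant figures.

Δv₂ = 1.297 km/s

From Kepler's third law T² = 4π²r³/μ at r = 50020 km, T = 30.93 hours = 30.93 × 3600 s = 1.11348×10^5 s: μ = 4π²r³/T² = 3.98498×10^5 km³/s².
The Hohmann ellipse has a_t = (r₁ + r₂)/2 = 29289 km.
On the circular orbit at r = 50020 km, v_c = √(μ/r) = 2.823 km/s.
Vis-viva on the transfer ellipse at r = 50020 km gives v_t = √[μ(2/r − 1/a_t)] = 1.526 km/s.
Δv₂ = |v_t − v_c| = |1.526 − 2.823| = 1.297 km/s.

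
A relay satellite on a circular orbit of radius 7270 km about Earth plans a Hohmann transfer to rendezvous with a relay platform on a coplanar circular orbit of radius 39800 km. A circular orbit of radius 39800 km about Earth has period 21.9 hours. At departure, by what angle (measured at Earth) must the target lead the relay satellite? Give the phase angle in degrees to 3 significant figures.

φ = 98.1°

From Kepler's third law T² = 4π²r³/μ at r = 39800 km, T = 21.9 hours = 21.9 × 3600 s = 78840 s: μ = 4π²r³/T² = 4.00420×10^5 km³/s².
Semi-major axis of the transfer orbit: a_t = (7270 + 39800)/2 = 23535 km.
Transfer time t = π√(a_t³/μ) = 17925.17 s.
The target's mean motion on its circular orbit is ω₂ = √(μ/r₂³) = 7.969540×10^-5 rad/s.
Angle swept by the target during transfer: ω₂·t = 1.428554 rad = 81.8501°.
Arrival is 180° from departure on the ellipse, so φ = 180° − 81.8501° = 98.1°.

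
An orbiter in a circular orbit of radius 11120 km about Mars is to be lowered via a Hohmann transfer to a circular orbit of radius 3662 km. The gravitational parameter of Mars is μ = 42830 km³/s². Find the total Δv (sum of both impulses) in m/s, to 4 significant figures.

Δv = 1356 m/s

Transfer-ellipse semi-major axis a_t = (r₁ + r₂)/2 = (11120 + 3662)/2 = 7391 km.
At r₁ the circular-orbit speed is v₁ = √(μ/r₁) = 1.96255 km/s.
Transfer-orbit speed at r₁ (v² = μ(2/r − 1/a)): v_a = √[μ(2/r₁ − 1/a_t)] = 1.38143 km/s.
First burn Δv₁ = |v_a − v₁| = 0.5811 km/s.
Circular speed at r₂: v₂ = √(μ/r₂) = 3.4199 km/s.
Transfer-orbit speed at r₂: v_p = √[μ(2/r₂ − 1/a_t)] = 4.1948 km/s.
Second burn Δv₂ = |v₂ − v_p| = 0.7749 km/s.
Δv = Δv₁ + Δv₂ = 0.5811 + 0.7749 = 1.356 km/s.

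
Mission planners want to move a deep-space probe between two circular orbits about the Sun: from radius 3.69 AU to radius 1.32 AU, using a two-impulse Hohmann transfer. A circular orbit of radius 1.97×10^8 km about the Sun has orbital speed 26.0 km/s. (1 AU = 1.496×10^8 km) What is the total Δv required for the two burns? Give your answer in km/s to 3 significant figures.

From the circular-orbit relation v² = μ/r at r = 1.97×10^8 km: μ = v²r = (26.0)² × 1.97×10^8 = 1.33172×10^11 km³/s².
In km: r₁ = 3.69 × 1.496×10^8 = 5.52024×10^8 km; r₂ = 1.32 × 1.496×10^8 = 1.97472×10^8 km.
Semi-major axis of the transfer orbit: a_t = (5.52024×10^8 + 1.97472×10^8)/2 = 3.74748×10^8 km.
At r₁ the circular-orbit speed is v₁ = √(μ/r₁) = 15.5320 km/s.
On the transfer ellipse at r₁, v² = μ(2/r − 1/a) gives v_a = √[μ(2/r₁ − 1/a_t)] = 11.2748 km/s.
First burn Δv₁ = |v_a − v₁| = 4.2572 km/s.
Circular speed at r₂: v₂ = √(μ/r₂) = 25.9689 km/s.
Transfer-orbit speed at r₂: v_p = √[μ(2/r₂ − 1/a_t)] = 31.5183 km/s.
Second burn Δv₂ = |v₂ − v_p| = 5.5494 km/s.
Total Δv = Δv₁ + Δv₂ = 9.807 km/s.

Δv = 9.81 km/s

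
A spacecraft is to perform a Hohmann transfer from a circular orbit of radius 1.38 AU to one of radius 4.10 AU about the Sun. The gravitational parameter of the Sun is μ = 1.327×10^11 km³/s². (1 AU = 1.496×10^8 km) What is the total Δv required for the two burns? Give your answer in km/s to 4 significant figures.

In km: r₁ = 1.38 × 1.496×10^8 = 2.06448×10^8 km; r₂ = 4.10 × 1.496×10^8 = 6.1336×10^8 km.
Semi-major axis of the transfer orbit: a_t = (2.06448×10^8 + 6.1336×10^8)/2 = 4.09904×10^8 km.
Circular speed at r₁: v₁ = √(μ/r₁) = √(1.327×10^11/2.06448×10^8) = 25.35 km/s.
Transfer-orbit speed at r₁ (vis-viva): v_p = √[μ(2/r₁ − 1/a_t)] = 31.01 km/s.
First burn Δv₁ = |v_p − v₁| = 5.660 km/s.
At r₂, v₂ = √(μ/r₂) = 14.71 km/s.
Transfer-orbit speed at r₂: v_a = √[μ(2/r₂ − 1/a_t)] = 10.44 km/s.
Second burn Δv₂ = |v₂ − v_a| = 4.270 km/s.
Total Δv = Δv₁ + Δv₂ = 9.930 km/s.

Δv = 9.930 km/s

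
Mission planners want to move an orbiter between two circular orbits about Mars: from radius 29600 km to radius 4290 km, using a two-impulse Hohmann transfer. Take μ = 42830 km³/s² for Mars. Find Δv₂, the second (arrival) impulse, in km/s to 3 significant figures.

Δv₂ = 1.02 km/s

Semi-major axis of the transfer orbit: a_t = (29600 + 4290)/2 = 16945 km.
On the circular orbit at r = 4290 km, v_c = √(μ/r) = 3.160 km/s.
Transfer-orbit speed at the same r (vis-viva, a = a_t): v_t = √[μ(2/r − 1/a_t)] = 4.176 km/s.
Δv₂ = |v_t − v_c| = |4.176 − 3.160| = 1.016 km/s.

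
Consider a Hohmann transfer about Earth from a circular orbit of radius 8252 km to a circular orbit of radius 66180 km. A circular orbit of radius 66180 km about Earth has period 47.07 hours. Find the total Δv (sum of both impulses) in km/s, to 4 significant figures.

Δv = 3.616 km/s

From Kepler's third law T² = 4π²r³/μ at r = 66180 km, T = 47.07 hours = 47.07 × 3600 s = 1.69452×10^5 s: μ = 4π²r³/T² = 3.98517×10^5 km³/s².
The Hohmann ellipse has a_t = (r₁ + r₂)/2 = 37216 km.
At r₁ the circular-orbit speed is v₁ = √(μ/r₁) = 6.949 km/s.
On the transfer ellipse at r₁, v² = μ(2/r − 1/a) gives v_p = √[μ(2/r₁ − 1/a_t)] = 9.267 km/s.
First burn Δv₁ = |v_p − v₁| = 2.318 km/s.
Circular speed at r₂: v₂ = √(μ/r₂) = 2.454 km/s.
Transfer-orbit speed at r₂: v_a = √[μ(2/r₂ − 1/a_t)] = 1.156 km/s.
Second burn Δv₂ = |v₂ − v_a| = 1.298 km/s.
Total Δv = Δv₁ + Δv₂ = 3.616 km/s.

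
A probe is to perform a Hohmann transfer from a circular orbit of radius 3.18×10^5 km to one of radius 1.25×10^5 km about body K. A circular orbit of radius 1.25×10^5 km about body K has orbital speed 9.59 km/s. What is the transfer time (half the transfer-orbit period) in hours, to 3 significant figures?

t = 26.8 hours

From the circular-orbit relation v² = μ/r at r = 1.25×10^5 km: μ = v²r = (9.59)² × 1.25×10^5 = 1.14960×10^7 km³/s².
The Hohmann ellipse has a_t = (r₁ + r₂)/2 = 2.215×10^5 km.
Transfer time t = π√(a_t³/μ) = π√((2.215×10^5)³ / 1.14960×10^7) = 96590 s.
Converting: 96590 s ÷ 3600 s/hour = 26.8 hours.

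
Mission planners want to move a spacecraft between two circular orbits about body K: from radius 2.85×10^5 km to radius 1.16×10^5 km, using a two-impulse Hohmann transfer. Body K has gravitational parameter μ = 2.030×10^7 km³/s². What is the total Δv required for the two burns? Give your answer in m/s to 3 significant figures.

Semi-major axis of the transfer orbit: a_t = (2.850×10^5 + 1.160×10^5)/2 = 2.005×10^5 km.
Circular speed at r₁: v₁ = √(μ/r₁) = √(2.030×10^7/2.850×10^5) = 8.4397 km/s.
On the transfer ellipse at r₁, v² = μ(2/r − 1/a) gives v_a = √[μ(2/r₁ − 1/a_t)] = 6.4194 km/s.
First burn Δv₁ = |v_a − v₁| = 2.020 km/s.
Circular speed at r₂: v₂ = √(μ/r₂) = 13.229 km/s.
Transfer-orbit speed at r₂: v_p = √[μ(2/r₂ − 1/a_t)] = 15.772 km/s.
Second burn Δv₂ = |v₂ − v_p| = 2.543 km/s.
Δv = Δv₁ + Δv₂ = 2.020 + 2.543 = 4.563 km/s.

Δv = 4560 m/s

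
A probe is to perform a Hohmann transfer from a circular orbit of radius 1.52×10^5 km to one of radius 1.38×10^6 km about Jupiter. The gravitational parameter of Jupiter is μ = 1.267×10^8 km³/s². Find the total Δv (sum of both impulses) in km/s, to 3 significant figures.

Δv = 15.2 km/s

Transfer-ellipse semi-major axis a_t = (r₁ + r₂)/2 = (1.520×10^5 + 1.380×10^6)/2 = 7.660×10^5 km.
At r₁ the circular-orbit speed is v₁ = √(μ/r₁) = 28.87 km/s.
On the transfer ellipse at r₁, vis-viva equation gives v_p = √[μ(2/r₁ − 1/a_t)] = 38.75 km/s.
First burn Δv₁ = |v_p − v₁| = 9.880 km/s.
Circular speed at r₂: v₂ = √(μ/r₂) = 9.582 km/s.
Transfer-orbit speed at r₂: v_a = √[μ(2/r₂ − 1/a_t)] = 4.268 km/s.
Second burn Δv₂ = |v₂ − v_a| = 5.314 km/s.
Total Δv = Δv₁ + Δv₂ = 15.19 km/s.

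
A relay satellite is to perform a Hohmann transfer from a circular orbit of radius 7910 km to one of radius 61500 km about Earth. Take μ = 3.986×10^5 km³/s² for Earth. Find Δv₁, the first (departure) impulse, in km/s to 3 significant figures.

Δv₁ = 2.35 km/s

Semi-major axis of the transfer orbit: a_t = (7910 + 61500)/2 = 34705 km.
Circular speed at r = 7910 km: v_c = √(μ/r) = 7.099 km/s.
Transfer-orbit speed at the same r (vis-viva, a = a_t): v_t = √[μ(2/r − 1/a_t)] = 9.450 km/s.
Δv₁ = |v_t − v_c| = |9.450 − 7.099| = 2.351 km/s.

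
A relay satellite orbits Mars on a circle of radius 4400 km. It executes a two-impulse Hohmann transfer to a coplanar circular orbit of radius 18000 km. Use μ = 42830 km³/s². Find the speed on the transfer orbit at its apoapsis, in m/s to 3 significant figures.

v = 967 m/s

Semi-major axis of the transfer orbit: a_t = (4400 + 18000)/2 = 11200 km.
At apoapsis, r = 18000 km.
Vis-viva: v = √[μ(2/r − 1/a_t)] = √[42830 × (2/18000 − 1/11200)] = 0.9668 km/s.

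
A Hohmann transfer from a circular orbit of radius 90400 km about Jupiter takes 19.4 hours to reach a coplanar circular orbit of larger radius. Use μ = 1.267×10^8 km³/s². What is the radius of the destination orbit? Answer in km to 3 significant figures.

r₂ = 7.04×10^5 km

Transfer time t = 19.4 hours = 69840 s, and t = π√(a_t³/μ).
So a_t = (μ t²/π²)^(1/3) = (1.267×10^8 × (69840)² / π²)^(1/3) = 3.9710×10^5 km.
Since a_t = (r₁ + r₂)/2, r₂ = 2a_t − r₁ = 2×3.9710×10^5 − 90400 = 7.038×10^5 km.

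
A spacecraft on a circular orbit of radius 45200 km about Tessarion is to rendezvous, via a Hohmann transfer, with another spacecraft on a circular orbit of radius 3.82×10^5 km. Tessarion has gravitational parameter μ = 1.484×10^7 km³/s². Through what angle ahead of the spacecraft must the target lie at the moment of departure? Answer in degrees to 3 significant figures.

Semi-major axis of the transfer orbit: a_t = (45200 + 3.820×10^5)/2 = 2.136×10^5 km.
Transfer time t = π√(a_t³/μ) = 80507 s.
Target angular speed ω₂ = √(μ/r₂³) = 1.6316×10^-5 rad/s.
Angle swept by the target during transfer: ω₂·t = 1.3136 rad = 75.26°.
Arrival is 180° from departure on the ellipse, so φ = 180° − 75.26° = 105°.

φ = 105°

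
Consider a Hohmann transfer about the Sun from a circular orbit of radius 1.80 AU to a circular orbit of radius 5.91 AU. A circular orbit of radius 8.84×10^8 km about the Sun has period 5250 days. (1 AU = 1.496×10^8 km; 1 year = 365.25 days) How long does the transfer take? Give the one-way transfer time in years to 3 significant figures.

From Kepler's third law T² = 4π²r³/μ at r = 8.84×10^8 km, T = 5250 days = 5250 × 86400 s = 4.536×10^8 s: μ = 4π²r³/T² = 1.32547×10^11 km³/s².
In km: r₁ = 1.80 × 1.496×10^8 = 2.6928×10^8 km; r₂ = 5.91 × 1.496×10^8 = 8.84136×10^8 km.
Semi-major axis of the transfer orbit: a_t = (2.6928×10^8 + 8.84136×10^8)/2 = 5.76708×10^8 km.
Half the transfer-orbit period gives t = π√(a_t³/μ) = 1.195×10^8 s.
Converting: 1.195×10^8 s ÷ 3.15576×10^7 s/year (365.25 × 86400) = 3.79 years.

t = 3.79 years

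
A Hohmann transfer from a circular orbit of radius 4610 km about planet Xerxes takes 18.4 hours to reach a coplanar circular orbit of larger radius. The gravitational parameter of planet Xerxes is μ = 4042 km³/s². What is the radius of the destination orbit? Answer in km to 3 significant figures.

Transfer time t = 18.4 hours = 66240 s, and t = π√(a_t³/μ).
So a_t = (μ t²/π²)^(1/3) = (4042 × (66240)² / π²)^(1/3) = 12158 km.
Since a_t = (r₁ + r₂)/2, r₂ = 2a_t − r₁ = 2×12158 − 4610 = 19706 km.

r₂ = 19700 km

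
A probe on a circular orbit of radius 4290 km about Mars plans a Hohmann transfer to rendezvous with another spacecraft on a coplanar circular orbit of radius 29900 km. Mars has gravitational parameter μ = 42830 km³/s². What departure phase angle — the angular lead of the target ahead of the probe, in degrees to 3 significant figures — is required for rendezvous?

Transfer-ellipse semi-major axis a_t = (r₁ + r₂)/2 = (4290 + 29900)/2 = 17095 km.
Transfer time t = π√(a_t³/μ) = 33930 s.
Target angular speed ω₂ = √(μ/r₂³) = 4.0028×10^-5 rad/s.
Angle swept by the target during transfer: ω₂·t = 1.35815 rad = 77.82°.
The probe traverses 180° on the transfer ellipse, so the target must lead by 180° − 77.82° = 102°.

φ = 102°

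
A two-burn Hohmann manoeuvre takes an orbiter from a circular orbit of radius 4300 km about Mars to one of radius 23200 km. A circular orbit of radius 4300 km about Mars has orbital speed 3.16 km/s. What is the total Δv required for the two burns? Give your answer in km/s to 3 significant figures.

From the circular-orbit relation v² = μ/r at r = 4300 km: μ = v²r = (3.16)² × 4300 = 42938.1 km³/s².
The Hohmann ellipse has a_t = (r₁ + r₂)/2 = 13750 km.
Circular speed at r₁: v₁ = √(μ/r₁) = √(42938.1/4300) = 3.1600 km/s.
On the transfer ellipse at r₁, vis-viva equation gives v_p = √[μ(2/r₁ − 1/a_t)] = 4.1047 km/s.
First burn Δv₁ = |v_p − v₁| = 0.9447 km/s.
Circular speed at r₂: v₂ = √(μ/r₂) = 1.360434 km/s.
Transfer-orbit speed at r₂: v_a = √[μ(2/r₂ − 1/a_t)] = 0.7607819 km/s.
Second burn Δv₂ = |v₂ − v_a| = 0.5997 km/s.
Δv = Δv₁ + Δv₂ = 0.9447 + 0.5997 = 1.544 km/s.

Δv = 1.54 km/s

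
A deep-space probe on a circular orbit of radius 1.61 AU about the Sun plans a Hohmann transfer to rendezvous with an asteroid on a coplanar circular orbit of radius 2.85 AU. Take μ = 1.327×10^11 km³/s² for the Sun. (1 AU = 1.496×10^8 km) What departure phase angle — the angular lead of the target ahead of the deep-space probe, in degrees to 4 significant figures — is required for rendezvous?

In km: r₁ = 1.61 × 1.496×10^8 = 2.40856×10^8 km; r₂ = 2.85 × 1.496×10^8 = 4.2636×10^8 km.
The Hohmann ellipse has a_t = (r₁ + r₂)/2 = 3.33608×10^8 km.
The half-period of the transfer ellipse is t = π√(a_t³/μ) = 5.2550×10^7 s.
The target's mean motion on its circular orbit is ω₂ = √(μ/r₂³) = 4.1378×10^-8 rad/s.
Angle swept by the target during transfer: ω₂·t = 2.1744 rad = 124.58°.
The deep-space probe traverses 180° on the transfer ellipse, so the target must lead by 180° − 124.58° = 55.42°.

φ = 55.42°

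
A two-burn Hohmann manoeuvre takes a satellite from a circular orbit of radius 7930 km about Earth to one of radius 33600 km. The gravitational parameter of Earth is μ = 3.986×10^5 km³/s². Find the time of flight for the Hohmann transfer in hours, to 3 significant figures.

t = 4.14 hours

Transfer-ellipse semi-major axis a_t = (r₁ + r₂)/2 = (7930 + 33600)/2 = 20765 km.
Transfer time t = π√(a_t³/μ) = π√((20765)³ / 3.986×10^5) = 14890 s.
Converting: 14890 s ÷ 3600 s/hour = 4.14 hours.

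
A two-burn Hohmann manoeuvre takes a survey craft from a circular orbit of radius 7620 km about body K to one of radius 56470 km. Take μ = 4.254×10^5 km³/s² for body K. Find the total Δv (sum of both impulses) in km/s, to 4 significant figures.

Transfer-ellipse semi-major axis a_t = (r₁ + r₂)/2 = (7620 + 56470)/2 = 32045 km.
At r₁ the circular-orbit speed is v₁ = √(μ/r₁) = 7.472 km/s.
Transfer-orbit speed at r₁ (vis-viva equation): v_p = √[μ(2/r₁ − 1/a_t)] = 9.919 km/s.
First burn Δv₁ = |v_p − v₁| = 2.447 km/s.
Circular speed at r₂: v₂ = √(μ/r₂) = 2.7447 km/s.
Transfer-orbit speed at r₂: v_a = √[μ(2/r₂ − 1/a_t)] = 1.3384 km/s.
Second burn Δv₂ = |v₂ − v_a| = 1.406 km/s.
Total Δv = Δv₁ + Δv₂ = 3.853 km/s.

Δv = 3.853 km/s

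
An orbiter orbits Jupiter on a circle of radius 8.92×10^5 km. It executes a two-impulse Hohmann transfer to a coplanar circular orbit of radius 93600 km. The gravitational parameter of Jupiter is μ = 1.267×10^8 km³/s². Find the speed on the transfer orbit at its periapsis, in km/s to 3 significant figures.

Transfer-ellipse semi-major axis a_t = (r₁ + r₂)/2 = (8.920×10^5 + 93600)/2 = 4.928×10^5 km.
The periapsis of the transfer ellipse is at r = 93600 km.
From the vis-viva equation, v = √[μ(2/r − 1/a_t)] = 49.50 km/s.

v = 49.5 km/s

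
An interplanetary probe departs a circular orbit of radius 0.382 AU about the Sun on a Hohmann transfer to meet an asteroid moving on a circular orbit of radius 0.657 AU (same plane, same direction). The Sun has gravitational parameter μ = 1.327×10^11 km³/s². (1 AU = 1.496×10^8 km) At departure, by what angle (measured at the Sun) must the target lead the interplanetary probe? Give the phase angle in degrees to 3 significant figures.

φ = 53.4°

In km: r₁ = 0.382 × 1.496×10^8 = 5.71472×10^7 km; r₂ = 0.657 × 1.496×10^8 = 9.82872×10^7 km.
Transfer-ellipse semi-major axis a_t = (r₁ + r₂)/2 = (5.71472×10^7 + 9.82872×10^7)/2 = 7.77172×10^7 km.
Transfer time t = π√(a_t³/μ) = 5.909×10^6 s.
Target angular speed ω₂ = √(μ/r₂³) = 3.738×10^-7 rad/s.
Angle swept by the target during transfer: ω₂·t = 2.209 rad = 126.6°.
Arrival is 180° from departure on the ellipse, so φ = 180° − 126.6° = 53.4°.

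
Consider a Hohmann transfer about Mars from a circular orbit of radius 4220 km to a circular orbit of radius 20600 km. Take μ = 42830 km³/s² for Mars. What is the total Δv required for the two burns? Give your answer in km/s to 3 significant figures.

The Hohmann ellipse has a_t = (r₁ + r₂)/2 = 12410 km.
Circular speed at r₁: v₁ = √(μ/r₁) = √(42830/4220) = 3.18579 km/s.
On the transfer ellipse at r₁, v² = μ(2/r − 1/a) gives v_p = √[μ(2/r₁ − 1/a_t)] = 4.10455 km/s.
First burn Δv₁ = |v_p − v₁| = 0.9188 km/s.
At r₂, v₂ = √(μ/r₂) = 1.4419 km/s.
Transfer-orbit speed at r₂: v_a = √[μ(2/r₂ − 1/a_t)] = 0.84083 km/s.
Second burn Δv₂ = |v₂ − v_a| = 0.6011 km/s.
Total Δv = Δv₁ + Δv₂ = 1.520 km/s.

Δv = 1.52 km/s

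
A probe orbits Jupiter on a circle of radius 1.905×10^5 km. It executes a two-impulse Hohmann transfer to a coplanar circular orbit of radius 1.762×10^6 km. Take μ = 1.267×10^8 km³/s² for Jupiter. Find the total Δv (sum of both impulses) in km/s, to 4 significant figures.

Transfer-ellipse semi-major axis a_t = (r₁ + r₂)/2 = (1.905×10^5 + 1.762×10^6)/2 = 9.7625×10^5 km.
Circular speed at r₁: v₁ = √(μ/r₁) = √(1.267×10^8/1.905×10^5) = 25.7894 km/s.
Transfer-orbit speed at r₁ (vis-viva equation): v_p = √[μ(2/r₁ − 1/a_t)] = 34.6468 km/s.
First burn Δv₁ = |v_p − v₁| = 8.857 km/s.
At r₂, v₂ = √(μ/r₂) = 8.480 km/s.
Transfer-orbit speed at r₂: v_a = √[μ(2/r₂ − 1/a_t)] = 3.746 km/s.
Second burn Δv₂ = |v₂ − v_a| = 4.734 km/s.
Δv = Δv₁ + Δv₂ = 8.857 + 4.734 = 13.59 km/s.

Δv = 13.59 km/s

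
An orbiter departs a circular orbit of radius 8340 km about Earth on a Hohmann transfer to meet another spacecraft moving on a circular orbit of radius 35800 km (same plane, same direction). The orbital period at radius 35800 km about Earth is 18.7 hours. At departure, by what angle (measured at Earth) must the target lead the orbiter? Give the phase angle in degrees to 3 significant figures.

From Kepler's third law T² = 4π²r³/μ at r = 35800 km, T = 18.7 hours = 18.7 × 3600 s = 67320 s: μ = 4π²r³/T² = 3.99688×10^5 km³/s².
The Hohmann ellipse has a_t = (r₁ + r₂)/2 = 22070 km.
The half-period of the transfer ellipse is t = π√(a_t³/μ) = 16292.7 s.
The target's mean motion on its circular orbit is ω₂ = √(μ/r₂³) = 9.33331×10^-5 rad/s.
Angle swept by the target during transfer: ω₂·t = 1.52065 rad = 87.13°.
Arrival is 180° from departure on the ellipse, so φ = 180° − 87.13° = 92.9°.

φ = 92.9°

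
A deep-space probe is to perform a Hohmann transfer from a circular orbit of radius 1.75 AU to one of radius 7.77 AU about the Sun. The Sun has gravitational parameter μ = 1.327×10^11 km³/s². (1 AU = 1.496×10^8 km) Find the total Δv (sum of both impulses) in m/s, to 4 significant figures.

In km: r₁ = 1.75 × 1.496×10^8 = 2.618×10^8 km; r₂ = 7.77 × 1.496×10^8 = 1.162392×10^9 km.
The Hohmann ellipse has a_t = (r₁ + r₂)/2 = 7.12096×10^8 km.
Circular speed at r₁: v₁ = √(μ/r₁) = √(1.327×10^11/2.618×10^8) = 22.514 km/s.
On the transfer ellipse at r₁, v² = μ(2/r − 1/a) gives v_p = √[μ(2/r₁ − 1/a_t)] = 28.765 km/s.
First burn Δv₁ = |v_p − v₁| = 6.251 km/s.
At r₂, v₂ = √(μ/r₂) = 10.6846 km/s.
Transfer-orbit speed at r₂: v_a = √[μ(2/r₂ − 1/a_t)] = 6.47850 km/s.
Second burn Δv₂ = |v₂ − v_a| = 4.206 km/s.
Total Δv = Δv₁ + Δv₂ = 10.46 km/s.

Δv = 10460 m/s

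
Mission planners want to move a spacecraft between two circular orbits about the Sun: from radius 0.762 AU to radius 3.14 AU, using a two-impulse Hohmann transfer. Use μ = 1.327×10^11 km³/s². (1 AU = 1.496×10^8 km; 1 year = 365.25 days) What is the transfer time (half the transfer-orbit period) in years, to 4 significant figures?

t = 1.363 years

In km: r₁ = 0.762 × 1.496×10^8 = 1.139952×10^8 km; r₂ = 3.14 × 1.496×10^8 = 4.69744×10^8 km.
Semi-major axis of the transfer orbit: a_t = (1.139952×10^8 + 4.69744×10^8)/2 = 2.918696×10^8 km.
Transfer time t = π√(a_t³/μ) = π√((2.918696×10^8)³ / 1.327×10^11) = 4.300×10^7 s.
Converting: 4.300×10^7 s ÷ 3.15576×10^7 s/year (365.25 × 86400) = 1.363 years.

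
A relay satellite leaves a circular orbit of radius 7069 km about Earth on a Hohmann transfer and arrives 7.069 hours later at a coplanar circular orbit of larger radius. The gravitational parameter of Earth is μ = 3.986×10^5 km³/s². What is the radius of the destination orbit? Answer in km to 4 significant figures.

Transfer time t = 7.069 hours = 25448.4 s, and t = π√(a_t³/μ).
So a_t = (μ t²/π²)^(1/3) = (3.986×10^5 × (25448.4)² / π²)^(1/3) = 29684 km.
Since a_t = (r₁ + r₂)/2, r₂ = 2a_t − r₁ = 2×29684 − 7069 = 52299 km.

r₂ = 52300 km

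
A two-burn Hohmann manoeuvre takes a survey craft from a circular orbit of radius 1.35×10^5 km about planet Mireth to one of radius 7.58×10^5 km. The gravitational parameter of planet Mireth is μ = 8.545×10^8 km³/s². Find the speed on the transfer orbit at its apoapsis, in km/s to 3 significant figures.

v = 18.5 km/s

Transfer-ellipse semi-major axis a_t = (r₁ + r₂)/2 = (1.350×10^5 + 7.580×10^5)/2 = 4.465×10^5 km.
The apoapsis of the transfer ellipse is at r = 7.580×10^5 km.
Applying v² = μ(2/r − 1/a_t): v = 18.46 km/s.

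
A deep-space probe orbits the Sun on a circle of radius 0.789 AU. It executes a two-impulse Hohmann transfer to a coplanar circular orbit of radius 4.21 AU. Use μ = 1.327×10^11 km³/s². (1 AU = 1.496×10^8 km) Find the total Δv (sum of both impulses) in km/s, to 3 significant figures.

Δv = 16.3 km/s

In km: r₁ = 0.789 × 1.496×10^8 = 1.180344×10^8 km; r₂ = 4.21 × 1.496×10^8 = 6.29816×10^8 km.
The Hohmann ellipse has a_t = (r₁ + r₂)/2 = 3.739252×10^8 km.
At r₁ the circular-orbit speed is v₁ = √(μ/r₁) = 33.530 km/s.
On the transfer ellipse at r₁, v² = μ(2/r − 1/a) gives v_p = √[μ(2/r₁ − 1/a_t)] = 43.516 km/s.
First burn Δv₁ = |v_p − v₁| = 9.986 km/s.
At r₂, v₂ = √(μ/r₂) = 14.515 km/s.
Transfer-orbit speed at r₂: v_a = √[μ(2/r₂ − 1/a_t)] = 8.1553 km/s.
Second burn Δv₂ = |v₂ − v_a| = 6.360 km/s.
Total Δv = Δv₁ + Δv₂ = 16.35 km/s.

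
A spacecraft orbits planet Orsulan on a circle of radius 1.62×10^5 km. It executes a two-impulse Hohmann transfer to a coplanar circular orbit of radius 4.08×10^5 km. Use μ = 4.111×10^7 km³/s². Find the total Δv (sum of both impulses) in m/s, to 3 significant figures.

Δv = 5600 m/s

The Hohmann ellipse has a_t = (r₁ + r₂)/2 = 2.850×10^5 km.
Circular speed at r₁: v₁ = √(μ/r₁) = √(4.111×10^7/1.620×10^5) = 15.93 km/s.
Transfer-orbit speed at r₁ (vis-viva): v_p = √[μ(2/r₁ − 1/a_t)] = 19.06 km/s.
First burn Δv₁ = |v_p − v₁| = 3.130 km/s.
At r₂, v₂ = √(μ/r₂) = 10.038 km/s.
Transfer-orbit speed at r₂: v_a = √[μ(2/r₂ − 1/a_t)] = 7.5680 km/s.
Second burn Δv₂ = |v₂ − v_a| = 2.470 km/s.
Total Δv = Δv₁ + Δv₂ = 5.600 km/s.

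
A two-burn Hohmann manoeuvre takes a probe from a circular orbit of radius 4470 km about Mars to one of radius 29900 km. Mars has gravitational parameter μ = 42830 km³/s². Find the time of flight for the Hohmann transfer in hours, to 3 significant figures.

The Hohmann ellipse has a_t = (r₁ + r₂)/2 = 17185 km.
Half the transfer-orbit period gives t = π√(a_t³/μ) = 34200 s.
Converting: 34200 s ÷ 3600 s/hour = 9.50 hours.

t = 9.50 hours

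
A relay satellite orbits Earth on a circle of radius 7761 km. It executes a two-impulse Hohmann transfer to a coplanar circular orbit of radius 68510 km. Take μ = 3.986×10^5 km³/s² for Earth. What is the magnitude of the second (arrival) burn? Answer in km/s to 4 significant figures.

Δv₂ = 1.324 km/s

The Hohmann ellipse has a_t = (r₁ + r₂)/2 = 38135.5 km.
Circular speed at r = 68510 km: v_c = √(μ/r) = 2.412 km/s.
Transfer-orbit speed at the same r (vis-viva, a = a_t): v_t = √[μ(2/r − 1/a_t)] = 1.088 km/s.
Δv₂ = |v_t − v_c| = |1.088 − 2.412| = 1.324 km/s.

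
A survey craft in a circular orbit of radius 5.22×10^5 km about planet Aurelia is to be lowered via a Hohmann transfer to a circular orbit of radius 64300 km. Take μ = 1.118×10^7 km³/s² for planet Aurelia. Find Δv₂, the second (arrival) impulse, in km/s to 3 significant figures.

Transfer-ellipse semi-major axis a_t = (r₁ + r₂)/2 = (5.220×10^5 + 64300)/2 = 2.9315×10^5 km.
Circular speed at r = 64300 km: v_c = √(μ/r) = 13.19 km/s.
Vis-viva on the transfer ellipse at r = 64300 km gives v_t = √[μ(2/r − 1/a_t)] = 17.60 km/s.
Δv₂ = |v_t − v_c| = |17.60 − 13.19| = 4.410 km/s.

Δv₂ = 4.41 km/s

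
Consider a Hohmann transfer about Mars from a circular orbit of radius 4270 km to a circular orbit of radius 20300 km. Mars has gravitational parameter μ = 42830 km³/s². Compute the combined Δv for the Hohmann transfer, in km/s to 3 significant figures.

Δv = 1.50 km/s

Semi-major axis of the transfer orbit: a_t = (4270 + 20300)/2 = 12285 km.
At r₁ the circular-orbit speed is v₁ = √(μ/r₁) = 3.1671 km/s.
Transfer-orbit speed at r₁ (vis-viva): v_p = √[μ(2/r₁ − 1/a_t)] = 4.0712 km/s.
First burn Δv₁ = |v_p − v₁| = 0.9041 km/s.
At r₂, v₂ = √(μ/r₂) = 1.45253 km/s.
Transfer-orbit speed at r₂: v_a = √[μ(2/r₂ − 1/a_t)] = 0.856352 km/s.
Second burn Δv₂ = |v₂ − v_a| = 0.5962 km/s.
Total Δv = Δv₁ + Δv₂ = 1.500 km/s.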